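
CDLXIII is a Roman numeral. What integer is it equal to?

CDLXIII: CD=400, L=50, X=10, I=1, I=1, I=1
400 + 50 + 10 + 1 + 1 + 1 = 463

463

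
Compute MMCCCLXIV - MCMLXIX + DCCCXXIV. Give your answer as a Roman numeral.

MMCCCLXIV = 2364, MCMLXIX = 1969, DCCCXXIV = 824
2364 - 1969 = 395
395 + 824 = 1219

MCCXIX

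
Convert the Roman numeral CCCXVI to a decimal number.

CCCXVI: C=100, C=100, C=100, X=10, V=5, I=1
100 + 100 + 100 + 10 + 5 + 1 = 316

316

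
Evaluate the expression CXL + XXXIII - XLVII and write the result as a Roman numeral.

CXL = 140, XXXIII = 33, XLVII = 47
140 + 33 = 173
173 - 47 = 126

CXXVI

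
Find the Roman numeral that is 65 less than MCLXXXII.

MCLXXXII = 1182
1182 - 65 = 1117

MCXVII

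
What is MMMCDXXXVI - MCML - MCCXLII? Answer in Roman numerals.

MMMCDXXXVI = 3436, MCML = 1950, MCCXLII = 1242
3436 - 1950 = 1486
1486 - 1242 = 244

CCXLIV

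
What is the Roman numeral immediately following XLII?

XLII = 42, so the next integer is 42 + 1 = 43

XLIII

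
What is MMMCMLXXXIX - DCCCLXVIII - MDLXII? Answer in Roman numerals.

MMMCMLXXXIX = 3989, DCCCLXVIII = 868, MDLXII = 1562
3989 - 868 = 3121
3121 - 1562 = 1559

MDLIX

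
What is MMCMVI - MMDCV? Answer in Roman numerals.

MMCMVI = 2906
MMDCV = 2605
2906 - 2605 = 301

CCCI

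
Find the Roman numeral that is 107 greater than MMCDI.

MMCDI = 2401
2401 + 107 = 2508

MMDVIII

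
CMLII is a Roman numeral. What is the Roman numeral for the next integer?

CMLII = 952; next is 953

CMLIII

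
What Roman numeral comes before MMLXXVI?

MMLXXVI = 2076, so the previous integer is 2076 - 1 = 2075

MMLXXV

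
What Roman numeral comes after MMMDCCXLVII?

MMMDCCXLVII = 3747, so the next integer is 3747 + 1 = 3748

MMMDCCXLVIII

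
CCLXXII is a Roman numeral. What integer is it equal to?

CCLXXII: C=100, C=100, L=50, X=10, X=10, I=1, I=1
100 + 100 + 50 + 10 + 10 + 1 + 1 = 272

272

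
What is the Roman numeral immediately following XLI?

XLI = 41, so the next integer is 41 + 1 = 42

XLII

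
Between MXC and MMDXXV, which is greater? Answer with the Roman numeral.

MXC = 1090
MMDXXV = 2525
2525 is larger

MMDXXV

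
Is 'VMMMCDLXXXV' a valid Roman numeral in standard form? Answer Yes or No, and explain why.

'VMMMCDLXXXV': V should not appear more than once

No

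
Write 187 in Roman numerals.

Convert 187 to Roman numerals:
  187 contains 1×100 (C)
  87 contains 1×50 (L)
  37 contains 3×10 (XXX)
  7 contains 1×5 (V)
  2 contains 2×1 (II)

CLXXXVII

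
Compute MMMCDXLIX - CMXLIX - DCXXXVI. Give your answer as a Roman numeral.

MMMCDXLIX = 3449, CMXLIX = 949, DCXXXVI = 636
3449 - 949 = 2500
2500 - 636 = 1864

MDCCCLXIV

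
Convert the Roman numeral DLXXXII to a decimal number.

DLXXXII: D=500, L=50, X=10, X=10, X=10, I=1, I=1
500 + 50 + 10 + 10 + 10 + 1 + 1 = 582

582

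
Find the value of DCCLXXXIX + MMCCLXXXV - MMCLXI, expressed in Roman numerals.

DCCLXXXIX = 789, MMCCLXXXV = 2285, MMCLXI = 2161
789 + 2285 = 3074
3074 - 2161 = 913

CMXIII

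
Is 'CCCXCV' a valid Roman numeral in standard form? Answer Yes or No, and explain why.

'CCCXCV': Check the rules: uses only the symbols I, V, X, L, C, D, M; no symbol is repeated more than three times in a row; V, L and D each appear at most once; the only place a smaller symbol precedes a larger one is the allowed subtractive pair XC, the symbol right after such a pair (if any) is smaller than the pair's first symbol, and otherwise the values never increase from left to right. Value: C (100) + C (100) + C (100) + XC (90) + V (5) = 395. So it is a valid standard Roman numeral.

Yes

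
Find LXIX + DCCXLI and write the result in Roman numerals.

LXIX = 69
DCCXLI = 741
69 + 741 = 810

DCCCX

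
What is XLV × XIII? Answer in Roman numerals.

XLV = 45
XIII = 13
45 × 13 = 585

DLXXXV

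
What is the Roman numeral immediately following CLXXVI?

CLXXVI = 176; next is 177

CLXXVII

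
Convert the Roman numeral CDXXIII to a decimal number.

CDXXIII: CD=400, X=10, X=10, I=1, I=1, I=1
400 + 10 + 10 + 1 + 1 + 1 = 423

423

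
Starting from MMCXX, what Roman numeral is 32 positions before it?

MMCXX = 2120
2120 - 32 = 2088

MMLXXXVIII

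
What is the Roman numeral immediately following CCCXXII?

CCCXXII = 322; next is 323

CCCXXIII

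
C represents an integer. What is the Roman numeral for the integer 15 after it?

C = 100
100 + 15 = 115

CXV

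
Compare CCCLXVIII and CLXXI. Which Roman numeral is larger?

CCCLXVIII = 368
CLXXI = 171
368 is larger

CCCLXVIII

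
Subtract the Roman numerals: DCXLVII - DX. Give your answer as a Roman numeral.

DCXLVII = 647
DX = 510
647 - 510 = 137

CXXXVII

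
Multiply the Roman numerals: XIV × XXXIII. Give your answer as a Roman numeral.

XIV = 14
XXXIII = 33
14 × 33 = 462

CDLXII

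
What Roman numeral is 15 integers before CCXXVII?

CCXXVII = 227
227 - 15 = 212

CCXII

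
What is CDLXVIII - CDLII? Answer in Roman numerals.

CDLXVIII = 468
CDLII = 452
468 - 452 = 16

XVI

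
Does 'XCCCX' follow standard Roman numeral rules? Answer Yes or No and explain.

'XCCCX': X (position 1) comes before the larger symbol C (position 3) without being directly in front of it as a subtractive pair; apart from IV, IX, XL, XC, CD and CM, symbols must go from largest to smallest

No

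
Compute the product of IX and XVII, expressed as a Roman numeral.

IX = 9
XVII = 17
9 × 17 = 153

CLIII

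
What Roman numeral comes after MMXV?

MMXV = 2015; next is 2016

MMXVI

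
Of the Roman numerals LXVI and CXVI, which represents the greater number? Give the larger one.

LXVI = 66
CXVI = 116
116 is larger

CXVI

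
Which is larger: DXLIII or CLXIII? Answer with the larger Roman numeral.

DXLIII = 543
CLXIII = 163
543 is larger

DXLIII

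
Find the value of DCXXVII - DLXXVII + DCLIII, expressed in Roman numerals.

DCXXVII = 627, DLXXVII = 577, DCLIII = 653
627 - 577 = 50
50 + 653 = 703

DCCIII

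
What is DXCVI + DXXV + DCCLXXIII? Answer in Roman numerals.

DXCVI = 596, DXXV = 525, DCCLXXIII = 773
596 + 525 = 1121
1121 + 773 = 1894

MDCCCXCIV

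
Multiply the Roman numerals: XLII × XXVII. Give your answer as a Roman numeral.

XLII = 42
XXVII = 27
42 × 27 = 1134

MCXXXIV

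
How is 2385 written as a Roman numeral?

Convert 2385 to Roman numerals:
  2385 contains 2×1000 (MM)
  385 contains 3×100 (CCC)
  85 contains 1×50 (L)
  35 contains 3×10 (XXX)
  5 contains 1×5 (V)

MMCCCLXXXV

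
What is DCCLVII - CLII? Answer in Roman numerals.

DCCLVII = 757
CLII = 152
757 - 152 = 605

DCV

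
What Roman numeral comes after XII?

XII = 12; next is 13

XIII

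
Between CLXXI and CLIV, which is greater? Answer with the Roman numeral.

CLXXI = 171
CLIV = 154
171 is larger

CLXXI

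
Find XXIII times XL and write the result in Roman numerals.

XXIII = 23
XL = 40
23 × 40 = 920

CMXX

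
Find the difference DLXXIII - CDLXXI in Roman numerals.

DLXXIII = 573
CDLXXI = 471
573 - 471 = 102

CII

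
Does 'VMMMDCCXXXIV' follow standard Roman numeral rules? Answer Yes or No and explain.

'VMMMDCCXXXIV': V should not appear more than once

No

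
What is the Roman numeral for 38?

Convert 38 to Roman numerals:
  38 contains 3×10 (XXX)
  8 contains 1×5 (V)
  3 contains 3×1 (III)

XXXVIII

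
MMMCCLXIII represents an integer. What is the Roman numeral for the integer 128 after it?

MMMCCLXIII = 3263
3263 + 128 = 3391

MMMCCCXCI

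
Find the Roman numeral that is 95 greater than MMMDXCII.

MMMDXCII = 3592
3592 + 95 = 3687

MMMDCLXXXVII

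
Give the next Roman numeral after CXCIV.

CXCIV = 194, so the next integer is 194 + 1 = 195

CXCV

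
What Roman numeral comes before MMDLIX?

MMDLIX = 2559, so the previous integer is 2559 - 1 = 2558

MMDLVIII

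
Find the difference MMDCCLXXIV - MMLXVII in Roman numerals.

MMDCCLXXIV = 2774
MMLXVII = 2067
2774 - 2067 = 707

DCCVII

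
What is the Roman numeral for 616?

Convert 616 to Roman numerals:
  616 contains 1×500 (D)
  116 contains 1×100 (C)
  16 contains 1×10 (X)
  6 contains 1×5 (V)
  1 contains 1×1 (I)

DCXVI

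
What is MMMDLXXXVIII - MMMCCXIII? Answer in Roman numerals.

MMMDLXXXVIII = 3588
MMMCCXIII = 3213
3588 - 3213 = 375

CCCLXXV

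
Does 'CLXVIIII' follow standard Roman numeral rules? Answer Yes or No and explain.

'CLXVIIII': More than 3 consecutive I's

No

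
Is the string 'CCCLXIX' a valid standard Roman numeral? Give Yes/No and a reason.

'CCCLXIX': Check the rules: uses only the symbols I, V, X, L, C, D, M; no symbol is repeated more than three times in a row; V, L and D each appear at most once; the only place a smaller symbol precedes a larger one is the allowed subtractive pair IX, the symbol right after such a pair (if any) is smaller than the pair's first symbol, and otherwise the values never increase from left to right. Value: C (100) + C (100) + C (100) + L (50) + X (10) + IX (9) = 369. So it is a valid standard Roman numeral.

Yes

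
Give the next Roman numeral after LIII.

LIII = 53, so the next integer is 53 + 1 = 54

LIV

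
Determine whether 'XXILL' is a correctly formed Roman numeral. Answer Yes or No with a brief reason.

'XXILL': L should not appear more than once

No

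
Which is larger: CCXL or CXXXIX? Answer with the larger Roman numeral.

CCXL = 240
CXXXIX = 139
240 is larger

CCXL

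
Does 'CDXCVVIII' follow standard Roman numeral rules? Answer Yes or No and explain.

'CDXCVVIII': V should not appear more than once

No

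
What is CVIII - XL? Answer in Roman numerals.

CVIII = 108
XL = 40
108 - 40 = 68

LXVIII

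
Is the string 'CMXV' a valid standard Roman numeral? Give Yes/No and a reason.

'CMXV': Check the rules: uses only the symbols I, V, X, L, C, D, M; no symbol is repeated more than three times in a row; V, L and D each appear at most once; the only place a smaller symbol precedes a larger one is the allowed subtractive pair CM, the symbol right after such a pair (if any) is smaller than the pair's first symbol, and otherwise the values never increase from left to right. Value: CM (900) + X (10) + V (5) = 915. So it is a valid standard Roman numeral.

Yes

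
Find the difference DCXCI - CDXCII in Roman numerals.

DCXCI = 691
CDXCII = 492
691 - 492 = 199

CXCIX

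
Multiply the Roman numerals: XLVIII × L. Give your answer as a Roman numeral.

XLVIII = 48
L = 50
48 × 50 = 2400

MMCD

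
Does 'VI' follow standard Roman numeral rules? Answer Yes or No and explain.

'VI': Check the rules: uses only the symbols I, V, X, L, C, D, M; no symbol is repeated more than three times in a row; V, L and D each appear at most once; no smaller symbol precedes a larger one (values never increase from left to right). Value: V (5) + I (1) = 6. So it is a valid standard Roman numeral.

Yes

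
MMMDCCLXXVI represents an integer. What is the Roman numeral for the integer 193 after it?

MMMDCCLXXVI = 3776
3776 + 193 = 3969

MMMCMLXIX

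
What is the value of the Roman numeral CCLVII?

CCLVII: C=100, C=100, L=50, V=5, I=1, I=1
100 + 100 + 50 + 5 + 1 + 1 = 257

257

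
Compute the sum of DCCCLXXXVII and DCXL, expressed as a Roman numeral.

DCCCLXXXVII = 887
DCXL = 640
887 + 640 = 1527

MDXXVII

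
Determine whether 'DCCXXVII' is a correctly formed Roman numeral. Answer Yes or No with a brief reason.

'DCCXXVII': Check the rules: uses only the symbols I, V, X, L, C, D, M; no symbol is repeated more than three times in a row; V, L and D each appear at most once; no smaller symbol precedes a larger one (values never increase from left to right). Value: D (500) + C (100) + C (100) + X (10) + X (10) + V (5) + I (1) + I (1) = 727. So it is a valid standard Roman numeral.

Yes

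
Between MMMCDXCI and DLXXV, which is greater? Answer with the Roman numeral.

MMMCDXCI = 3491
DLXXV = 575
3491 is larger

MMMCDXCI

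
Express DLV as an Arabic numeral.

DLV: D=500, L=50, V=5
500 + 50 + 5 = 555

555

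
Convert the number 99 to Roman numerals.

Convert 99 to Roman numerals:
  99 contains 1×90 (XC)
  9 contains 1×9 (IX)

XCIX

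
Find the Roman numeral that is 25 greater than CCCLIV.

CCCLIV = 354
354 + 25 = 379

CCCLXXIX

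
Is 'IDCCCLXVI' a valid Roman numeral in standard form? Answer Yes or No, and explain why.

'IDCCCLXVI': Invalid subtractive combination: ID

No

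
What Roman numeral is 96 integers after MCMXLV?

MCMXLV = 1945
1945 + 96 = 2041

MMXLI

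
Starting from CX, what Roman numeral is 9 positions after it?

CX = 110
110 + 9 = 119

CXIX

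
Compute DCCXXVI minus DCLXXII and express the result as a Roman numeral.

DCCXXVI = 726
DCLXXII = 672
726 - 672 = 54

LIV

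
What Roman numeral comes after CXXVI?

CXXVI = 126; next is 127

CXXVII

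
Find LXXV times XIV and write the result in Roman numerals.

LXXV = 75
XIV = 14
75 × 14 = 1050

ML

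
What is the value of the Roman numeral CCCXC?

CCCXC: C=100, C=100, C=100, XC=90
100 + 100 + 100 + 90 = 390

390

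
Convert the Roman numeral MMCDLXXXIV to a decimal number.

MMCDLXXXIV: M=1000, M=1000, CD=400, L=50, X=10, X=10, X=10, IV=4
1000 + 1000 + 400 + 50 + 10 + 10 + 10 + 4 = 2484

2484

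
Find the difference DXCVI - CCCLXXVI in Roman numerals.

DXCVI = 596
CCCLXXVI = 376
596 - 376 = 220

CCXX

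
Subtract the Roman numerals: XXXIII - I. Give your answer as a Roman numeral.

XXXIII = 33
I = 1
33 - 1 = 32

XXXII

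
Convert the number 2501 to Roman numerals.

Convert 2501 to Roman numerals:
  2501 contains 2×1000 (MM)
  501 contains 1×500 (D)
  1 contains 1×1 (I)

MMDI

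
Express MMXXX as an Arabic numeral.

MMXXX: M=1000, M=1000, X=10, X=10, X=10
1000 + 1000 + 10 + 10 + 10 = 2030

2030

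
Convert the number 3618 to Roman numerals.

Convert 3618 to Roman numerals:
  3618 contains 3×1000 (MMM)
  618 contains 1×500 (D)
  118 contains 1×100 (C)
  18 contains 1×10 (X)
  8 contains 1×5 (V)
  3 contains 3×1 (III)

MMMDCXVIII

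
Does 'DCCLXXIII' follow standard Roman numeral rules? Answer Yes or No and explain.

'DCCLXXIII': Check the rules: uses only the symbols I, V, X, L, C, D, M; no symbol is repeated more than three times in a row; V, L and D each appear at most once; no smaller symbol precedes a larger one (values never increase from left to right). Value: D (500) + C (100) + C (100) + L (50) + X (10) + X (10) + I (1) + I (1) + I (1) = 773. So it is a valid standard Roman numeral.

Yes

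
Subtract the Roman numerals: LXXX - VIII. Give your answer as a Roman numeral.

LXXX = 80
VIII = 8
80 - 8 = 72

LXXII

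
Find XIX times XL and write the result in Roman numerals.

XIX = 19
XL = 40
19 × 40 = 760

DCCLX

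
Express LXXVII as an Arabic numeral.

LXXVII: L=50, X=10, X=10, V=5, I=1, I=1
50 + 10 + 10 + 5 + 1 + 1 = 77

77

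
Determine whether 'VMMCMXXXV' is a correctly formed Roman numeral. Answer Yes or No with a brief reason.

'VMMCMXXXV': V should not appear more than once

No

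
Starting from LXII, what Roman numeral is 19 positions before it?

LXII = 62
62 - 19 = 43

XLIII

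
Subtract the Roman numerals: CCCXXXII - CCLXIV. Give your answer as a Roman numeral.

CCCXXXII = 332
CCLXIV = 264
332 - 264 = 68

LXVIII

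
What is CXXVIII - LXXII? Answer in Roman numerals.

CXXVIII = 128
LXXII = 72
128 - 72 = 56

LVI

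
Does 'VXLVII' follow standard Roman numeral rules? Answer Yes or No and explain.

'VXLVII': V should not appear more than once

No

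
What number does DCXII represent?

DCXII: D=500, C=100, X=10, I=1, I=1
500 + 100 + 10 + 1 + 1 = 612

612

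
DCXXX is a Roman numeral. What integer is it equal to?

DCXXX: D=500, C=100, X=10, X=10, X=10
500 + 100 + 10 + 10 + 10 = 630

630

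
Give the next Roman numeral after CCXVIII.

CCXVIII = 218, so the next integer is 218 + 1 = 219

CCXIX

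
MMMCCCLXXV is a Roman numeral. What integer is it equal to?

MMMCCCLXXV: M=1000, M=1000, M=1000, C=100, C=100, C=100, L=50, X=10, X=10, V=5
1000 + 1000 + 1000 + 100 + 100 + 100 + 50 + 10 + 10 + 5 = 3375

3375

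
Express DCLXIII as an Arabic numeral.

DCLXIII: D=500, C=100, L=50, X=10, I=1, I=1, I=1
500 + 100 + 50 + 10 + 1 + 1 + 1 = 663

663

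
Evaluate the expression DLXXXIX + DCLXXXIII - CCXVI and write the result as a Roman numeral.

DLXXXIX = 589, DCLXXXIII = 683, CCXVI = 216
589 + 683 = 1272
1272 - 216 = 1056

MLVI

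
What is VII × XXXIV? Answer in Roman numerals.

VII = 7
XXXIV = 34
7 × 34 = 238

CCXXXVIII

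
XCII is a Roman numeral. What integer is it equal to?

XCII: XC=90, I=1, I=1
90 + 1 + 1 = 92

92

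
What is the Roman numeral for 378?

Convert 378 to Roman numerals:
  378 contains 3×100 (CCC)
  78 contains 1×50 (L)
  28 contains 2×10 (XX)
  8 contains 1×5 (V)
  3 contains 3×1 (III)

CCCLXXVIII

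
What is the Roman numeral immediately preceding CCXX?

CCXX = 220, so the previous integer is 220 - 1 = 219

CCXIX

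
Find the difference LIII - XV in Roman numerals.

LIII = 53
XV = 15
53 - 15 = 38

XXXVIII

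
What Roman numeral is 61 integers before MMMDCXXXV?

MMMDCXXXV = 3635
3635 - 61 = 3574

MMMDLXXIV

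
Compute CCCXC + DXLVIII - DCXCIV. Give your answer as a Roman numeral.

CCCXC = 390, DXLVIII = 548, DCXCIV = 694
390 + 548 = 938
938 - 694 = 244

CCXLIV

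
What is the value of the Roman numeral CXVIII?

CXVIII: C=100, X=10, V=5, I=1, I=1, I=1
100 + 10 + 5 + 1 + 1 + 1 = 118

118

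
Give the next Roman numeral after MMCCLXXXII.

MMCCLXXXII = 2282, so the next integer is 2282 + 1 = 2283

MMCCLXXXIII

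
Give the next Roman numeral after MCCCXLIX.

MCCCXLIX = 1349, so the next integer is 1349 + 1 = 1350

MCCCL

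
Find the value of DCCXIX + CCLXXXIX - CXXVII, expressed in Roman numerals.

DCCXIX = 719, CCLXXXIX = 289, CXXVII = 127
719 + 289 = 1008
1008 - 127 = 881

DCCCLXXXI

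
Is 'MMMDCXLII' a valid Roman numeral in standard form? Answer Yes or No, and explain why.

'MMMDCXLII': Check the rules: uses only the symbols I, V, X, L, C, D, M; no symbol is repeated more than three times in a row; V, L and D each appear at most once; the only place a smaller symbol precedes a larger one is the allowed subtractive pair XL, the symbol right after such a pair (if any) is smaller than the pair's first symbol, and otherwise the values never increase from left to right. Value: M (1000) + M (1000) + M (1000) + D (500) + C (100) + XL (40) + I (1) + I (1) = 3642. So it is a valid standard Roman numeral.

Yes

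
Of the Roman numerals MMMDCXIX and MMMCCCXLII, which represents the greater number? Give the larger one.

MMMDCXIX = 3619
MMMCCCXLII = 3342
3619 is larger

MMMDCXIX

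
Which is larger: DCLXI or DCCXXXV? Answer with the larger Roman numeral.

DCLXI = 661
DCCXXXV = 735
735 is larger

DCCXXXV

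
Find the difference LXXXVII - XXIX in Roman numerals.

LXXXVII = 87
XXIX = 29
87 - 29 = 58

LVIII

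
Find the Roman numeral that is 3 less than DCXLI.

DCXLI = 641
641 - 3 = 638

DCXXXVIII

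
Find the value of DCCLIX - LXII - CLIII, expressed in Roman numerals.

DCCLIX = 759, LXII = 62, CLIII = 153
759 - 62 = 697
697 - 153 = 544

DXLIV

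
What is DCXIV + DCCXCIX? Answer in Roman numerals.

DCXIV = 614
DCCXCIX = 799
614 + 799 = 1413

MCDXIII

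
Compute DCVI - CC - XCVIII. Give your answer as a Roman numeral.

DCVI = 606, CC = 200, XCVIII = 98
606 - 200 = 406
406 - 98 = 308

CCCVIII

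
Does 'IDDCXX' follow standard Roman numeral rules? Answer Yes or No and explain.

'IDDCXX': D should not appear more than once

No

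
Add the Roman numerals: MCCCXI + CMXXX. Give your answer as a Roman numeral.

MCCCXI = 1311
CMXXX = 930
1311 + 930 = 2241

MMCCXLI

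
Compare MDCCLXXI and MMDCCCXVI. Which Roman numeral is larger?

MDCCLXXI = 1771
MMDCCCXVI = 2816
2816 is larger

MMDCCCXVI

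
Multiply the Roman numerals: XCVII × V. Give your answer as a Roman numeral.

XCVII = 97
V = 5
97 × 5 = 485

CDLXXXV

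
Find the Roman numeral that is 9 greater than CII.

CII = 102
102 + 9 = 111

CXI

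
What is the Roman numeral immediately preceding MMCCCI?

MMCCCI = 2301; previous is 2300

MMCCC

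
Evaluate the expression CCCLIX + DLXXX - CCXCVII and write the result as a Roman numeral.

CCCLIX = 359, DLXXX = 580, CCXCVII = 297
359 + 580 = 939
939 - 297 = 642

DCXLII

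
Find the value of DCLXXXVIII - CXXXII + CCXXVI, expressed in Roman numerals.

DCLXXXVIII = 688, CXXXII = 132, CCXXVI = 226
688 - 132 = 556
556 + 226 = 782

DCCLXXXII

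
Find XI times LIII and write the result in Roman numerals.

XI = 11
LIII = 53
11 × 53 = 583

DLXXXIII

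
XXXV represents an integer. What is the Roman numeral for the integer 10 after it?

XXXV = 35
35 + 10 = 45

XLV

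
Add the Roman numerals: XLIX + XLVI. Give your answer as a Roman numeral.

XLIX = 49
XLVI = 46
49 + 46 = 95

XCV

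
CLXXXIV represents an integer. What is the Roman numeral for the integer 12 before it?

CLXXXIV = 184
184 - 12 = 172

CLXXII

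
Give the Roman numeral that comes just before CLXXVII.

CLXXVII = 177; previous is 176

CLXXVI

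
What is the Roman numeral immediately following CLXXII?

CLXXII = 172; next is 173

CLXXIII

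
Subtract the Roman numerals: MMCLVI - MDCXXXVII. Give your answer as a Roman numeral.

MMCLVI = 2156
MDCXXXVII = 1637
2156 - 1637 = 519

DXIX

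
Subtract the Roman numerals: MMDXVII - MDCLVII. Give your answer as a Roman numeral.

MMDXVII = 2517
MDCLVII = 1657
2517 - 1657 = 860

DCCCLX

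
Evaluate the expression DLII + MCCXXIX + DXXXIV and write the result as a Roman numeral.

DLII = 552, MCCXXIX = 1229, DXXXIV = 534
552 + 1229 = 1781
1781 + 534 = 2315

MMCCCXV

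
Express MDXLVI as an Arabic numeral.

MDXLVI: M=1000, D=500, XL=40, V=5, I=1
1000 + 500 + 40 + 5 + 1 = 1546

1546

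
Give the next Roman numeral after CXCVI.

CXCVI = 196, so the next integer is 196 + 1 = 197

CXCVII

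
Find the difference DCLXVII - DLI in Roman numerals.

DCLXVII = 667
DLI = 551
667 - 551 = 116

CXVI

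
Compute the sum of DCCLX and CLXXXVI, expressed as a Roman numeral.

DCCLX = 760
CLXXXVI = 186
760 + 186 = 946

CMXLVI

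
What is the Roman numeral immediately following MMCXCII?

MMCXCII = 2192; next is 2193

MMCXCIII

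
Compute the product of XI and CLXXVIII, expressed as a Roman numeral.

XI = 11
CLXXVIII = 178
11 × 178 = 1958

MCMLVIII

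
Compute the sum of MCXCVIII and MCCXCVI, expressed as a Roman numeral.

MCXCVIII = 1198
MCCXCVI = 1296
1198 + 1296 = 2494

MMCDXCIV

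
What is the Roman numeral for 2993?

Convert 2993 to Roman numerals:
  2993 contains 2×1000 (MM)
  993 contains 1×900 (CM)
  93 contains 1×90 (XC)
  3 contains 3×1 (III)

MMCMXCIII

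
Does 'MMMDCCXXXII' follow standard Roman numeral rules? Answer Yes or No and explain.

'MMMDCCXXXII': Check the rules: uses only the symbols I, V, X, L, C, D, M; no symbol is repeated more than three times in a row; V, L and D each appear at most once; no smaller symbol precedes a larger one (values never increase from left to right). Value: M (1000) + M (1000) + M (1000) + D (500) + C (100) + C (100) + X (10) + X (10) + X (10) + I (1) + I (1) = 3732. So it is a valid standard Roman numeral.

Yes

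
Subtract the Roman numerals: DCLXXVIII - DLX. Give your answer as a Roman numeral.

DCLXXVIII = 678
DLX = 560
678 - 560 = 118

CXVIII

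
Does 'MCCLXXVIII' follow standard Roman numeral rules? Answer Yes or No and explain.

'MCCLXXVIII': Check the rules: uses only the symbols I, V, X, L, C, D, M; no symbol is repeated more than three times in a row; V, L and D each appear at most once; no smaller symbol precedes a larger one (values never increase from left to right). Value: M (1000) + C (100) + C (100) + L (50) + X (10) + X (10) + V (5) + I (1) + I (1) + I (1) = 1278. So it is a valid standard Roman numeral.

Yes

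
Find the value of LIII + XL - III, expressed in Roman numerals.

LIII = 53, XL = 40, III = 3
53 + 40 = 93
93 - 3 = 90

XC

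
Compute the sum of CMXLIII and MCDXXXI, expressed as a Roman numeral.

CMXLIII = 943
MCDXXXI = 1431
943 + 1431 = 2374

MMCCCLXXIV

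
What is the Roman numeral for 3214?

Convert 3214 to Roman numerals:
  3214 contains 3×1000 (MMM)
  214 contains 2×100 (CC)
  14 contains 1×10 (X)
  4 contains 1×4 (IV)

MMMCCXIV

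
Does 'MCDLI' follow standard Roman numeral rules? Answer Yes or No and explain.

'MCDLI': Check the rules: uses only the symbols I, V, X, L, C, D, M; no symbol is repeated more than three times in a row; V, L and D each appear at most once; the only place a smaller symbol precedes a larger one is the allowed subtractive pair CD, the symbol right after such a pair (if any) is smaller than the pair's first symbol, and otherwise the values never increase from left to right. Value: M (1000) + CD (400) + L (50) + I (1) = 1451. So it is a valid standard Roman numeral.

Yes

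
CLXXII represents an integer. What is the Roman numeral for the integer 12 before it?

CLXXII = 172
172 - 12 = 160

CLX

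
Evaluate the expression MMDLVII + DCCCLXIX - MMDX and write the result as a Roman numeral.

MMDLVII = 2557, DCCCLXIX = 869, MMDX = 2510
2557 + 869 = 3426
3426 - 2510 = 916

CMXVI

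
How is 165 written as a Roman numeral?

Convert 165 to Roman numerals:
  165 contains 1×100 (C)
  65 contains 1×50 (L)
  15 contains 1×10 (X)
  5 contains 1×5 (V)

CLXV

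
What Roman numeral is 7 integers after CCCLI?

CCCLI = 351
351 + 7 = 358

CCCLVIII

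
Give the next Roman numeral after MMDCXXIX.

MMDCXXIX = 2629, so the next integer is 2629 + 1 = 2630

MMDCXXX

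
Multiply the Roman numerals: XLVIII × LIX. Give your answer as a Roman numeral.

XLVIII = 48
LIX = 59
48 × 59 = 2832

MMDCCCXXXII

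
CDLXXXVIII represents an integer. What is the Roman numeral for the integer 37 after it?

CDLXXXVIII = 488
488 + 37 = 525

DXXV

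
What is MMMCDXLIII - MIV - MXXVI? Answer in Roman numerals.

MMMCDXLIII = 3443, MIV = 1004, MXXVI = 1026
3443 - 1004 = 2439
2439 - 1026 = 1413

MCDXIII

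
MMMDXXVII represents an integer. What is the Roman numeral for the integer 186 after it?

MMMDXXVII = 3527
3527 + 186 = 3713

MMMDCCXIII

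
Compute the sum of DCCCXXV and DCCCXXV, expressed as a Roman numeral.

DCCCXXV = 825
DCCCXXV = 825
825 + 825 = 1650

MDCL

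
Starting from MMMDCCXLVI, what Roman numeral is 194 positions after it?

MMMDCCXLVI = 3746
3746 + 194 = 3940

MMMCMXL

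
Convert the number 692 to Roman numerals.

Convert 692 to Roman numerals:
  692 contains 1×500 (D)
  192 contains 1×100 (C)
  92 contains 1×90 (XC)
  2 contains 2×1 (II)

DCXCII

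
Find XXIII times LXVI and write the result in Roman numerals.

XXIII = 23
LXVI = 66
23 × 66 = 1518

MDXVIII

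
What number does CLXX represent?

CLXX: C=100, L=50, X=10, X=10
100 + 50 + 10 + 10 = 170

170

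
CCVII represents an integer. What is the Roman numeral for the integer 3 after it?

CCVII = 207
207 + 3 = 210

CCX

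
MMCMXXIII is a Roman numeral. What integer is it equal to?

MMCMXXIII: M=1000, M=1000, CM=900, X=10, X=10, I=1, I=1, I=1
1000 + 1000 + 900 + 10 + 10 + 1 + 1 + 1 = 2923

2923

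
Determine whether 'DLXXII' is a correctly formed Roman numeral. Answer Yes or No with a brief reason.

'DLXXII': Check the rules: uses only the symbols I, V, X, L, C, D, M; no symbol is repeated more than three times in a row; V, L and D each appear at most once; no smaller symbol precedes a larger one (values never increase from left to right). Value: D (500) + L (50) + X (10) + X (10) + I (1) + I (1) = 572. So it is a valid standard Roman numeral.

Yes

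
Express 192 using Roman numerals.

Convert 192 to Roman numerals:
  192 contains 1×100 (C)
  92 contains 1×90 (XC)
  2 contains 2×1 (II)

CXCII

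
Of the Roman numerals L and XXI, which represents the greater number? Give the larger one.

L = 50
XXI = 21
50 is larger

L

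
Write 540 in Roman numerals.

Convert 540 to Roman numerals:
  540 contains 1×500 (D)
  40 contains 1×40 (XL)

DXL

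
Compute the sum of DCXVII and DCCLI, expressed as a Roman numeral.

DCXVII = 617
DCCLI = 751
617 + 751 = 1368

MCCCLXVIII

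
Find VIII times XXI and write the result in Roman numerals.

VIII = 8
XXI = 21
8 × 21 = 168

CLXVIII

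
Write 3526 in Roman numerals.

Convert 3526 to Roman numerals:
  3526 contains 3×1000 (MMM)
  526 contains 1×500 (D)
  26 contains 2×10 (XX)
  6 contains 1×5 (V)
  1 contains 1×1 (I)

MMMDXXVI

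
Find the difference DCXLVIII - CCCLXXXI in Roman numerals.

DCXLVIII = 648
CCCLXXXI = 381
648 - 381 = 267

CCLXVII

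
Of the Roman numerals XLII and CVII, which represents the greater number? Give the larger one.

XLII = 42
CVII = 107
107 is larger

CVII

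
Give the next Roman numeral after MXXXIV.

MXXXIV = 1034, so the next integer is 1034 + 1 = 1035

MXXXV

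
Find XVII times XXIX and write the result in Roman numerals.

XVII = 17
XXIX = 29
17 × 29 = 493

CDXCIII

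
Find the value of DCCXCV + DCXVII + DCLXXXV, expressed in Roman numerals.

DCCXCV = 795, DCXVII = 617, DCLXXXV = 685
795 + 617 = 1412
1412 + 685 = 2097

MMXCVII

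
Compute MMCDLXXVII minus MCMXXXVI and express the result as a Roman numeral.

MMCDLXXVII = 2477
MCMXXXVI = 1936
2477 - 1936 = 541

DXLI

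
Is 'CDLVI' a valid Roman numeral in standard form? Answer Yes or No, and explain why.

'CDLVI': Check the rules: uses only the symbols I, V, X, L, C, D, M; no symbol is repeated more than three times in a row; V, L and D each appear at most once; the only place a smaller symbol precedes a larger one is the allowed subtractive pair CD, the symbol right after such a pair (if any) is smaller than the pair's first symbol, and otherwise the values never increase from left to right. Value: CD (400) + L (50) + V (5) + I (1) = 456. So it is a valid standard Roman numeral.

Yes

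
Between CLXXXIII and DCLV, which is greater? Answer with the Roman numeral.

CLXXXIII = 183
DCLV = 655
655 is larger

DCLV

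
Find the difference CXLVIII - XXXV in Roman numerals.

CXLVIII = 148
XXXV = 35
148 - 35 = 113

CXIII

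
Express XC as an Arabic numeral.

XC: XC=90

90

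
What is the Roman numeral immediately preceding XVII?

XVII = 17, so the previous integer is 17 - 1 = 16

XVI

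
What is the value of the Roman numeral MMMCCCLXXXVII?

MMMCCCLXXXVII: M=1000, M=1000, M=1000, C=100, C=100, C=100, L=50, X=10, X=10, X=10, V=5, I=1, I=1
1000 + 1000 + 1000 + 100 + 100 + 100 + 50 + 10 + 10 + 10 + 5 + 1 + 1 = 3387

3387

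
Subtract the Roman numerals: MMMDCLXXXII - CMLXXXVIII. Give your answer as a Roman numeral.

MMMDCLXXXII = 3682
CMLXXXVIII = 988
3682 - 988 = 2694

MMDCXCIV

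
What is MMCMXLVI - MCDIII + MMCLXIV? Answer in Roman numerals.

MMCMXLVI = 2946, MCDIII = 1403, MMCLXIV = 2164
2946 - 1403 = 1543
1543 + 2164 = 3707

MMMDCCVII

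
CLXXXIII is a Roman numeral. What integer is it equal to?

CLXXXIII: C=100, L=50, X=10, X=10, X=10, I=1, I=1, I=1
100 + 50 + 10 + 10 + 10 + 1 + 1 + 1 = 183

183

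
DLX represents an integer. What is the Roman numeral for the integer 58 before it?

DLX = 560
560 - 58 = 502

DII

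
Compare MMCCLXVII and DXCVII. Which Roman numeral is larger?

MMCCLXVII = 2267
DXCVII = 597
2267 is larger

MMCCLXVII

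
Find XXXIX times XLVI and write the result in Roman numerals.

XXXIX = 39
XLVI = 46
39 × 46 = 1794

MDCCXCIV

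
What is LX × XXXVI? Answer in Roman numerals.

LX = 60
XXXVI = 36
60 × 36 = 2160

MMCLX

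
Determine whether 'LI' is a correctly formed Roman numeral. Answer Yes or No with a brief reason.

'LI': Check the rules: uses only the symbols I, V, X, L, C, D, M; no symbol is repeated more than three times in a row; V, L and D each appear at most once; no smaller symbol precedes a larger one (values never increase from left to right). Value: L (50) + I (1) = 51. So it is a valid standard Roman numeral.

Yes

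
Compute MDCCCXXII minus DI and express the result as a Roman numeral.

MDCCCXXII = 1822
DI = 501
1822 - 501 = 1321

MCCCXXI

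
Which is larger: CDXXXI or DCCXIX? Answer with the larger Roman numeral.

CDXXXI = 431
DCCXIX = 719
719 is larger

DCCXIX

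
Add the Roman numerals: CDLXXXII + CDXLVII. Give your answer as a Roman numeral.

CDLXXXII = 482
CDXLVII = 447
482 + 447 = 929

CMXXIX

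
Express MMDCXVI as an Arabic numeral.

MMDCXVI: M=1000, M=1000, D=500, C=100, X=10, V=5, I=1
1000 + 1000 + 500 + 100 + 10 + 5 + 1 = 2616

2616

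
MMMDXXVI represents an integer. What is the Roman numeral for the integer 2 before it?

MMMDXXVI = 3526
3526 - 2 = 3524

MMMDXXIV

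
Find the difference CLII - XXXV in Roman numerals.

CLII = 152
XXXV = 35
152 - 35 = 117

CXVII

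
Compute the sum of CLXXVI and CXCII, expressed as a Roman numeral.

CLXXVI = 176
CXCII = 192
176 + 192 = 368

CCCLXVIII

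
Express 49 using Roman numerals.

Convert 49 to Roman numerals:
  49 contains 1×40 (XL)
  9 contains 1×9 (IX)

XLIX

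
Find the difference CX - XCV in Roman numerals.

CX = 110
XCV = 95
110 - 95 = 15

XV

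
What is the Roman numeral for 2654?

Convert 2654 to Roman numerals:
  2654 contains 2×1000 (MM)
  654 contains 1×500 (D)
  154 contains 1×100 (C)
  54 contains 1×50 (L)
  4 contains 1×4 (IV)

MMDCLIV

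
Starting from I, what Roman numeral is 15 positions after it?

I = 1
1 + 15 = 16

XVI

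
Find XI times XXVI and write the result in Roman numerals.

XI = 11
XXVI = 26
11 × 26 = 286

CCLXXXVI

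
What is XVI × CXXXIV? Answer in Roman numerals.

XVI = 16
CXXXIV = 134
16 × 134 = 2144

MMCXLIV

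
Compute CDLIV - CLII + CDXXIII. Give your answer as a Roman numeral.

CDLIV = 454, CLII = 152, CDXXIII = 423
454 - 152 = 302
302 + 423 = 725

DCCXXV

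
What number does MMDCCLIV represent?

MMDCCLIV: M=1000, M=1000, D=500, C=100, C=100, L=50, IV=4
1000 + 1000 + 500 + 100 + 100 + 50 + 4 = 2754

2754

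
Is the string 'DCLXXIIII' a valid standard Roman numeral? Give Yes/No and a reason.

'DCLXXIIII': More than 3 consecutive I's

No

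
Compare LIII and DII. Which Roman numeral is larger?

LIII = 53
DII = 502
502 is larger

DII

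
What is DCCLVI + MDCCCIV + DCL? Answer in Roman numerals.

DCCLVI = 756, MDCCCIV = 1804, DCL = 650
756 + 1804 = 2560
2560 + 650 = 3210

MMMCCX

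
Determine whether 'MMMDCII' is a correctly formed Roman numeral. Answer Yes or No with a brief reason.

'MMMDCII': Check the rules: uses only the symbols I, V, X, L, C, D, M; no symbol is repeated more than three times in a row; V, L and D each appear at most once; no smaller symbol precedes a larger one (values never increase from left to right). Value: M (1000) + M (1000) + M (1000) + D (500) + C (100) + I (1) + I (1) = 3602. So it is a valid standard Roman numeral.

Yes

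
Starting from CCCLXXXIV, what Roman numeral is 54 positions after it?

CCCLXXXIV = 384
384 + 54 = 438

CDXXXVIII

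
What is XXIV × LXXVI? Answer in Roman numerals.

XXIV = 24
LXXVI = 76
24 × 76 = 1824

MDCCCXXIV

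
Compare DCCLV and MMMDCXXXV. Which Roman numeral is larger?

DCCLV = 755
MMMDCXXXV = 3635
3635 is larger

MMMDCXXXV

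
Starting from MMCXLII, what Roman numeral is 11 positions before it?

MMCXLII = 2142
2142 - 11 = 2131

MMCXXXI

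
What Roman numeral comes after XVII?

XVII = 17; next is 18

XVIII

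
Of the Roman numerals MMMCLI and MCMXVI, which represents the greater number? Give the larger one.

MMMCLI = 3151
MCMXVI = 1916
3151 is larger

MMMCLI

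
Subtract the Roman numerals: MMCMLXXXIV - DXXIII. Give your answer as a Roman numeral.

MMCMLXXXIV = 2984
DXXIII = 523
2984 - 523 = 2461

MMCDLXI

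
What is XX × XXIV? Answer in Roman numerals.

XX = 20
XXIV = 24
20 × 24 = 480

CDLXXX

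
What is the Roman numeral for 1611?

Convert 1611 to Roman numerals:
  1611 contains 1×1000 (M)
  611 contains 1×500 (D)
  111 contains 1×100 (C)
  11 contains 1×10 (X)
  1 contains 1×1 (I)

MDCXI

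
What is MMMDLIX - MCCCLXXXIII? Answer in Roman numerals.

MMMDLIX = 3559
MCCCLXXXIII = 1383
3559 - 1383 = 2176

MMCLXXVI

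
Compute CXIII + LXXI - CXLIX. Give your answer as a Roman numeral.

CXIII = 113, LXXI = 71, CXLIX = 149
113 + 71 = 184
184 - 149 = 35

XXXV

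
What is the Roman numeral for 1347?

Convert 1347 to Roman numerals:
  1347 contains 1×1000 (M)
  347 contains 3×100 (CCC)
  47 contains 1×40 (XL)
  7 contains 1×5 (V)
  2 contains 2×1 (II)

MCCCXLVII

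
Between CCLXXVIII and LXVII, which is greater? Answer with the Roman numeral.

CCLXXVIII = 278
LXVII = 67
278 is larger

CCLXXVIII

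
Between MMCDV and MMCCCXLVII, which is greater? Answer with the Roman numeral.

MMCDV = 2405
MMCCCXLVII = 2347
2405 is larger

MMCDV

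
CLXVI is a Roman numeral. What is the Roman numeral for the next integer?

CLXVI = 166, so the next integer is 166 + 1 = 167

CLXVII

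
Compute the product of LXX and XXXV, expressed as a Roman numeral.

LXX = 70
XXXV = 35
70 × 35 = 2450

MMCDL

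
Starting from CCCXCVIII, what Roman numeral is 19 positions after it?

CCCXCVIII = 398
398 + 19 = 417

CDXVII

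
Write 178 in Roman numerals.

Convert 178 to Roman numerals:
  178 contains 1×100 (C)
  78 contains 1×50 (L)
  28 contains 2×10 (XX)
  8 contains 1×5 (V)
  3 contains 3×1 (III)

CLXXVIII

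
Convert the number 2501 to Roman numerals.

Convert 2501 to Roman numerals:
  2501 contains 2×1000 (MM)
  501 contains 1×500 (D)
  1 contains 1×1 (I)

MMDI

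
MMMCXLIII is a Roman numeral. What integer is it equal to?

MMMCXLIII: M=1000, M=1000, M=1000, C=100, XL=40, I=1, I=1, I=1
1000 + 1000 + 1000 + 100 + 40 + 1 + 1 + 1 = 3143

3143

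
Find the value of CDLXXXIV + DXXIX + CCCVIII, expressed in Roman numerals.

CDLXXXIV = 484, DXXIX = 529, CCCVIII = 308
484 + 529 = 1013
1013 + 308 = 1321

MCCCXXI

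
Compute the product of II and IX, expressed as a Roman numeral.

II = 2
IX = 9
2 × 9 = 18

XVIII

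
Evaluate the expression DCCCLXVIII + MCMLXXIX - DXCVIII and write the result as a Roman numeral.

DCCCLXVIII = 868, MCMLXXIX = 1979, DXCVIII = 598
868 + 1979 = 2847
2847 - 598 = 2249

MMCCXLIX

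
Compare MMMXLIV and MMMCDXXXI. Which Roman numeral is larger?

MMMXLIV = 3044
MMMCDXXXI = 3431
3431 is larger

MMMCDXXXI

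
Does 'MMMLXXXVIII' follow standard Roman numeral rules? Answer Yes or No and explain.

'MMMLXXXVIII': Check the rules: uses only the symbols I, V, X, L, C, D, M; no symbol is repeated more than three times in a row; V, L and D each appear at most once; no smaller symbol precedes a larger one (values never increase from left to right). Value: M (1000) + M (1000) + M (1000) + L (50) + X (10) + X (10) + X (10) + V (5) + I (1) + I (1) + I (1) = 3088. So it is a valid standard Roman numeral.

Yes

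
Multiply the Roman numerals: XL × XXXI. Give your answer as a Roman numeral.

XL = 40
XXXI = 31
40 × 31 = 1240

MCCXL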